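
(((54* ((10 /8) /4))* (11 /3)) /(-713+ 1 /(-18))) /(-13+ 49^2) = -297/8173328 = 0.00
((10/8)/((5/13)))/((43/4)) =13/43 = 0.30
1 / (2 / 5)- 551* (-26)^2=-372473.50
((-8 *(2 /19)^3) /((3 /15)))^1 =-320/6859 = -0.05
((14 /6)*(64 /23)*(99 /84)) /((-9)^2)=176/1863 = 0.09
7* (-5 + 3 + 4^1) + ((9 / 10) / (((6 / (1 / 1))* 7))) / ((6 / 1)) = 3921/280 = 14.00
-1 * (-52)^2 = -2704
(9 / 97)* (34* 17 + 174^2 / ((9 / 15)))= 459342/97 = 4735.48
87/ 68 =1.28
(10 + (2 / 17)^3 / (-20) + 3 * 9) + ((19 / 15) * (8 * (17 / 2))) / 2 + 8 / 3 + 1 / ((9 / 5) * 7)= 128160392/1547595 = 82.81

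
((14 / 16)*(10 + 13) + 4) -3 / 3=23.12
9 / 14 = 0.64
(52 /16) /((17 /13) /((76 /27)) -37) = -3211/36097 = -0.09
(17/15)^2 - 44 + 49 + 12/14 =11248/1575 = 7.14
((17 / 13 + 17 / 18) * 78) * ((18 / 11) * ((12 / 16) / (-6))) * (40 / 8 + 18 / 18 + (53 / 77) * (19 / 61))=-46147809/206668 = -223.29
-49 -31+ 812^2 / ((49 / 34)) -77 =457347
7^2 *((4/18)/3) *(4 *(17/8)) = 833/27 = 30.85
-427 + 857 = 430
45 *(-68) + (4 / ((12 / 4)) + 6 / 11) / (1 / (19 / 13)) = -1311562/429 = -3057.25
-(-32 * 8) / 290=128/145 = 0.88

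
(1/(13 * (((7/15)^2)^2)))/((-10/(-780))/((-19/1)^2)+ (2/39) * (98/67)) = 816311250/37770131 = 21.61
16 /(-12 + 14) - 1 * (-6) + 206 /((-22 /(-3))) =463/11 = 42.09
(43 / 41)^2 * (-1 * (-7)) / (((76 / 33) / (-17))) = -7261023/127756 = -56.84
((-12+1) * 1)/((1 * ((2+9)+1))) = -11/12 = -0.92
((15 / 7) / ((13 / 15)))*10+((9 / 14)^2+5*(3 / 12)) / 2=65119/2548 = 25.56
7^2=49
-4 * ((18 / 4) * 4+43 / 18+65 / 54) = -2332/27 = -86.37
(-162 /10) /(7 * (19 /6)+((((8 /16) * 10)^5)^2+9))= -486/292969685 = 0.00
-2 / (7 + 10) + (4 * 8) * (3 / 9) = 538/51 = 10.55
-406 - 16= -422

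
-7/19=-0.37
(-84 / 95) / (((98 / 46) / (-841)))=232116/665 = 349.05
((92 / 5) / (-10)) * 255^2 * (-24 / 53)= 2871504/53 = 54179.32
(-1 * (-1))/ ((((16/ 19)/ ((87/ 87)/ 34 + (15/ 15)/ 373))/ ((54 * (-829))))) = -173087739/101456 = -1706.04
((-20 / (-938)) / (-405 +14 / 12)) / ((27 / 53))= -1060/10227483 = 0.00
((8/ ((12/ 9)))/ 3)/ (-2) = -1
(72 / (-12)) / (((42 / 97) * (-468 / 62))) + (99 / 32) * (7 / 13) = 91771/26208 = 3.50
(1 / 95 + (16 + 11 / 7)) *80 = 187072/133 = 1406.56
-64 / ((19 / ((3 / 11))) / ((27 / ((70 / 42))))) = -15552/1045 = -14.88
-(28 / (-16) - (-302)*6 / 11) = -7171/44 = -162.98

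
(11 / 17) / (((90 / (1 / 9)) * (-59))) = -11/812430 = 0.00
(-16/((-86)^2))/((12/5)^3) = -125/798768 = 0.00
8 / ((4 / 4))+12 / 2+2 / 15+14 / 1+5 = 497/15 = 33.13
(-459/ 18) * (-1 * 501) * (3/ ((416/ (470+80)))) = 21079575/416 = 50672.06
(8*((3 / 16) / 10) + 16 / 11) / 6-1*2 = -2287/1320 = -1.73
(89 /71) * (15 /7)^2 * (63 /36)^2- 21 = -3831/1136 = -3.37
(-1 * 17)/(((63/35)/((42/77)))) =-170/33 = -5.15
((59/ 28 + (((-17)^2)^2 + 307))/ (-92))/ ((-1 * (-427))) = -2.13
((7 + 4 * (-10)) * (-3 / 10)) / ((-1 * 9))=-1.10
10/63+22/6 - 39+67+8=2509/63 = 39.83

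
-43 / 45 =-0.96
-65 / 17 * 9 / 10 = -117/34 = -3.44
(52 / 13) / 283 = 4/283 = 0.01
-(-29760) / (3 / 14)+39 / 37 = 5138599/37 = 138881.05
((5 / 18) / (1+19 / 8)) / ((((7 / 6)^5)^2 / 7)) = 0.12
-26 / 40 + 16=15.35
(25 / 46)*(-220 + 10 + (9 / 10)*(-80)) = -3525/23 = -153.26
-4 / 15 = -0.27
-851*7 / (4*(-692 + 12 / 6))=259/120 = 2.16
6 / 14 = 3/7 = 0.43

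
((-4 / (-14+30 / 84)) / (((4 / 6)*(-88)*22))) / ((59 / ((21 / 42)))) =-21/10908392 = 0.00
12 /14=6/7 = 0.86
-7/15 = -0.47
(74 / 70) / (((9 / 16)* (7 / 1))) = 592/2205 = 0.27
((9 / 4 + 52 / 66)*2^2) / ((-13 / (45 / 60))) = -401/572 = -0.70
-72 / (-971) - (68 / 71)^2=-4126952/4894811 = -0.84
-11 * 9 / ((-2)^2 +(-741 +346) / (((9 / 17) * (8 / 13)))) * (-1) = -7128/87007 = -0.08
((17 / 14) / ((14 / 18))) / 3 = 51/98 = 0.52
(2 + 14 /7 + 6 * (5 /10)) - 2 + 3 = 8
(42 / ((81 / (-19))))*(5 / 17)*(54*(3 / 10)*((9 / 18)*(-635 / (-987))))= -12065/799 = -15.10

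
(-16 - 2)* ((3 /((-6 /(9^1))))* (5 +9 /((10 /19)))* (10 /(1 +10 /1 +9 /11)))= 15147/10 = 1514.70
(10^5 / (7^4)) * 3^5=24300000/2401 = 10120.78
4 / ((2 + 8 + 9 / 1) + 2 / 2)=1/5 = 0.20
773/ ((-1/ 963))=-744399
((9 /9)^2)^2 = 1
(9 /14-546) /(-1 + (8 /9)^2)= 618435/238 = 2598.47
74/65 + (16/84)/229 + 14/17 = 10430332/5313945 = 1.96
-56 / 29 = -1.93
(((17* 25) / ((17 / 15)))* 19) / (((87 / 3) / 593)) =145693.97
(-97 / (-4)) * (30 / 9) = 485/6 = 80.83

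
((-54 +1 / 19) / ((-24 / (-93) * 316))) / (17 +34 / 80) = -3875/102068 = -0.04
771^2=594441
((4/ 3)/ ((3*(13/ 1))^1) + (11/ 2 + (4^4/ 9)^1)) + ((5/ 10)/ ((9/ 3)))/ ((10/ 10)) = 3995/117 = 34.15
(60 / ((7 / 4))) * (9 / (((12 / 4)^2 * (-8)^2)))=15/28 = 0.54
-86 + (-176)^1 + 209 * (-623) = -130469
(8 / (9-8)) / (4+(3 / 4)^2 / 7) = 896/457 = 1.96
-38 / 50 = -19/25 = -0.76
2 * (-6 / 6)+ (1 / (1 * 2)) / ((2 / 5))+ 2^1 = 5/4 = 1.25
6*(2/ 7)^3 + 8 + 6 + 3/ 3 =5193/343 = 15.14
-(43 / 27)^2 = -1849/729 = -2.54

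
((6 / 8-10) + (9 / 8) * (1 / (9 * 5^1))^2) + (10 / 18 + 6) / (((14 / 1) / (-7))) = -22549/1800 = -12.53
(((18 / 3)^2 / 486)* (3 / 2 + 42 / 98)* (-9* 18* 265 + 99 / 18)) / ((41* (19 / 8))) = -343396/5453 = -62.97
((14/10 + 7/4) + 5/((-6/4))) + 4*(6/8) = 169/60 = 2.82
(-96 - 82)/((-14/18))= 1602/7 = 228.86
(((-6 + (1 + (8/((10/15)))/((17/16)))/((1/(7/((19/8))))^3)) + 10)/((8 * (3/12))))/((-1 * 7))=-978162/42959 = -22.77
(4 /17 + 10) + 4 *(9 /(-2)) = -132/17 = -7.76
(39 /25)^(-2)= 625/1521 = 0.41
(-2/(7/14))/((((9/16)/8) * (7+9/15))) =-1280/171 = -7.49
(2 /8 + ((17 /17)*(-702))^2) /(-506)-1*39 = -2050153/2024 = -1012.92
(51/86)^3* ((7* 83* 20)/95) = 77070231/3021266 = 25.51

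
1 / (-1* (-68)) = 1/68 = 0.01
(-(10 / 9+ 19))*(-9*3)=543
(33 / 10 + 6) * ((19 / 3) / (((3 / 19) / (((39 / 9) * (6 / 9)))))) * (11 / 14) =1600313/1890 = 846.73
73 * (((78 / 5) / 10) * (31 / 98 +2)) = 646269/2450 = 263.78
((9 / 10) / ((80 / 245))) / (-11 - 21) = -441/5120 = -0.09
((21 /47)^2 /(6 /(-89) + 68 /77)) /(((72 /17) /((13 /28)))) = 0.03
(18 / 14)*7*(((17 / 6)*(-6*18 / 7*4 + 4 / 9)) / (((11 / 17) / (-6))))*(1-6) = -5577700/77 = -72437.66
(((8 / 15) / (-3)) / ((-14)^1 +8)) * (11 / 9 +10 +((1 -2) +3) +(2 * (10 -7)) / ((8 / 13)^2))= 8371/9720 = 0.86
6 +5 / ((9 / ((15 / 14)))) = 277/42 = 6.60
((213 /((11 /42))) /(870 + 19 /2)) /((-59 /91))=-1628172/1141591 = -1.43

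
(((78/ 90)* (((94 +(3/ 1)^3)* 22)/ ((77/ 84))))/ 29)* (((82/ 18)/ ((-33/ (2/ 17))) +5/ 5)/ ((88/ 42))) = 903994/22185 = 40.75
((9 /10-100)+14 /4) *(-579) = 276762/5 = 55352.40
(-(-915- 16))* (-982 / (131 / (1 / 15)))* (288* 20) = -351068928/131 = -2679915.48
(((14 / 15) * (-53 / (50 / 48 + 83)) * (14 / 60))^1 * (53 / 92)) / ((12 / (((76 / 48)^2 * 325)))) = -645949213/120245472 = -5.37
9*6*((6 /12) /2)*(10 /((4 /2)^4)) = 135/16 = 8.44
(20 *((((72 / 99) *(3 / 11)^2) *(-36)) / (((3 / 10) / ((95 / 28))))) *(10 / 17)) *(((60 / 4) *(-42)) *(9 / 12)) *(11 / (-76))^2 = 9112500/3553 = 2564.73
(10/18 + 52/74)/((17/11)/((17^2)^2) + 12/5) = 113220085/215957493 = 0.52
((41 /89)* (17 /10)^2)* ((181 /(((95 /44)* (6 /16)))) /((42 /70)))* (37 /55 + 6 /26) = 583349968/1301625 = 448.17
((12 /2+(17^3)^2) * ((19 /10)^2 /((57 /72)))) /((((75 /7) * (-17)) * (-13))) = 256823798/5525 = 46483.95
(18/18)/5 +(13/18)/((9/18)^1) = 74/45 = 1.64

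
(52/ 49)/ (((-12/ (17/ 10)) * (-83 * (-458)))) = -221/55880580 = 0.00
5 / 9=0.56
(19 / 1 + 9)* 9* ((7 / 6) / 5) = 294/5 = 58.80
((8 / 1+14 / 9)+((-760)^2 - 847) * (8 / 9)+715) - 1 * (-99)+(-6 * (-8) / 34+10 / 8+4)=314261725/612 = 513499.55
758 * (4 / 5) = 606.40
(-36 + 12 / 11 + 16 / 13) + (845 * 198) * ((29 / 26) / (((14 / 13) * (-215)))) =-72282689/86086 = -839.66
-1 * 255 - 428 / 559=-142973/559 = -255.77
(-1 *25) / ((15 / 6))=-10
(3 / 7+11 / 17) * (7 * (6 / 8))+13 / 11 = 1277/187 = 6.83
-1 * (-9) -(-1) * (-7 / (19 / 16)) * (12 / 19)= 1905/361 = 5.28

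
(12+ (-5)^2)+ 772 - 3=806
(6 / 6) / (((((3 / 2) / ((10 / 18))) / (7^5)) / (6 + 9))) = 840350/9 = 93372.22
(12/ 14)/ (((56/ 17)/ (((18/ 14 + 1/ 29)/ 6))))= 0.06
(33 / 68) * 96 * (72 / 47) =57024/799 = 71.37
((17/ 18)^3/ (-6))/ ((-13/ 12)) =4913/37908 = 0.13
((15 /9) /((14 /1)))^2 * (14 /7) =0.03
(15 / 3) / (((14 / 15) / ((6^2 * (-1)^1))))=-1350/7 = -192.86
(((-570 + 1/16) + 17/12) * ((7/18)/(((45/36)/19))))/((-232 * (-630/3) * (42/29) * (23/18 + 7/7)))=-518491/24796800 = -0.02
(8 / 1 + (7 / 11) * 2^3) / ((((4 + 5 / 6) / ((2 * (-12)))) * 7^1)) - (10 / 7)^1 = -3418/319 = -10.71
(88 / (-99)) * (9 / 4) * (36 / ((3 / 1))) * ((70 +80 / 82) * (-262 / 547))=18298080/22427 = 815.90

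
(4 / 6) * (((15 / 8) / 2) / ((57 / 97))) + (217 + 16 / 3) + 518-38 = 320749/456 = 703.40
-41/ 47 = -0.87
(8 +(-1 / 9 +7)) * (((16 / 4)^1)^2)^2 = 34304/9 = 3811.56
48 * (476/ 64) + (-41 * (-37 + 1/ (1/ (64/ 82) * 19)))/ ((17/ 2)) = 172893/323 = 535.27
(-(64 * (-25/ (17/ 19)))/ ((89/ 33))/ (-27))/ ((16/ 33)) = -229900/4539 = -50.65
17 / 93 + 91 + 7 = 9131/93 = 98.18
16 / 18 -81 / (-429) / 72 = 9179/10296 = 0.89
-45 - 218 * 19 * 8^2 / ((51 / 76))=-20148983/51 = -395078.10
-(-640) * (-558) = -357120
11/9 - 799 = -797.78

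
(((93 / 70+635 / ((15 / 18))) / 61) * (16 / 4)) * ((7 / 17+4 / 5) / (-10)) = -5503599/907375 = -6.07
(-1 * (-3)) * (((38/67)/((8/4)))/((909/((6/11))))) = 38/74437 = 0.00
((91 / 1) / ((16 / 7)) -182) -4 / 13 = -29639/208 = -142.50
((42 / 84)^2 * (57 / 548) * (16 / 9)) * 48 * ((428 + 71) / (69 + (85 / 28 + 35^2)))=0.85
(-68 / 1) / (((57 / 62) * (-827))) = 0.09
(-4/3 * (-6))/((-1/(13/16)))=-13/2 = -6.50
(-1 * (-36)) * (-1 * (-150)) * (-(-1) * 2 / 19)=10800/19 = 568.42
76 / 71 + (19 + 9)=2064/71 = 29.07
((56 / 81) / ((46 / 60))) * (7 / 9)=3920/5589 = 0.70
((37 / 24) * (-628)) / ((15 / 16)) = -46472/45 = -1032.71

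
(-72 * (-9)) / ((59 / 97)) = 62856/59 = 1065.36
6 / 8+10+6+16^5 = 4194371/4 = 1048592.75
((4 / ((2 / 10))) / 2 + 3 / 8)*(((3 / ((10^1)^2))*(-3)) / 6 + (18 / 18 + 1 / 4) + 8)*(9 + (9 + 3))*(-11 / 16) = -35412531/25600 = -1383.30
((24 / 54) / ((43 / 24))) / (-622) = -16/40119 = 0.00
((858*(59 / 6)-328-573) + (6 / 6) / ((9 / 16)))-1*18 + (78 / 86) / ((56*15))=814843237/108360 = 7519.78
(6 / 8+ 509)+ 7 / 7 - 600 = -357/4 = -89.25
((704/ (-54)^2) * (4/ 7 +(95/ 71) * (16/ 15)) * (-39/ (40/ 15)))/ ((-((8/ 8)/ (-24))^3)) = -436367360/4473 = -97555.86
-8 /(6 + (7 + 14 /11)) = -88/157 = -0.56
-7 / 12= -0.58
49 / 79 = 0.62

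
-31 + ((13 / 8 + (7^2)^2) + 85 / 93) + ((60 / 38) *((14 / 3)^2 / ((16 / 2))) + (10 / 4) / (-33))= 369576901/155496 = 2376.76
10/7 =1.43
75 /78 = 25/26 = 0.96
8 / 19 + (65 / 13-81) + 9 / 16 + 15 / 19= -22565/304 = -74.23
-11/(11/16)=-16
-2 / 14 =-1/7 = -0.14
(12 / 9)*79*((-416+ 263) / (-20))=4029/5 = 805.80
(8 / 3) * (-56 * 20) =-8960/3 = -2986.67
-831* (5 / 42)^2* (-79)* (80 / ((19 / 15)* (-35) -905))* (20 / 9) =-13676875/78498 = -174.23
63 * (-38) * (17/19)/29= -2142/29 = -73.86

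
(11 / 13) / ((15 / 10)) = 22/39 = 0.56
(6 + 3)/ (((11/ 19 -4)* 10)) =-171/650 = -0.26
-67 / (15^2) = -67/225 = -0.30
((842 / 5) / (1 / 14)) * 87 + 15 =1025631/5 = 205126.20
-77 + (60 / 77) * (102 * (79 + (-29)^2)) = 5624471/77 = 73045.08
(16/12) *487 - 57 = 1777/3 = 592.33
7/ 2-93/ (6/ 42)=-1295/2 = -647.50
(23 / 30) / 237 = 23/7110 = 0.00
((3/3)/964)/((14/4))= 1/3374 = 0.00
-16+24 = 8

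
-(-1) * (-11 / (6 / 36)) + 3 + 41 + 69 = 47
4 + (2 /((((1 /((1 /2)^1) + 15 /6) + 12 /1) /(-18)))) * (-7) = 212/11 = 19.27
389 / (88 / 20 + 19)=1945/117 = 16.62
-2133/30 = -711/10 = -71.10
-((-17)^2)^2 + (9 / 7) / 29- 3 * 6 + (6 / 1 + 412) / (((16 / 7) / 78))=-56251061/812 = -69274.71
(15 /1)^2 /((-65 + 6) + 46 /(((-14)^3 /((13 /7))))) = -432180/113387 = -3.81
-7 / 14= -1/2 = -0.50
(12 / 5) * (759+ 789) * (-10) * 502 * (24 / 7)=-447607296/7 = -63943899.43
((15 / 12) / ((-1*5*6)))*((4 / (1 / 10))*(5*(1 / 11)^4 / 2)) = -25/87846 = 0.00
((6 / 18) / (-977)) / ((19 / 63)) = -21/18563 = 0.00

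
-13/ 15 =-0.87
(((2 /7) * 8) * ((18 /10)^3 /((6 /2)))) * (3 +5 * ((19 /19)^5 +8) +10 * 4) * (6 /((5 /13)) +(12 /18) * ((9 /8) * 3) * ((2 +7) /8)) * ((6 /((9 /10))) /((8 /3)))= 15508746/875 = 17724.28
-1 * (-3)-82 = -79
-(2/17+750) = -12752/17 = -750.12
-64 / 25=-2.56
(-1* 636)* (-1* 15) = 9540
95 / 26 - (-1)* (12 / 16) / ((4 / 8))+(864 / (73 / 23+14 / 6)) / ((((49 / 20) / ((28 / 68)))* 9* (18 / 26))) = 275871/29393 = 9.39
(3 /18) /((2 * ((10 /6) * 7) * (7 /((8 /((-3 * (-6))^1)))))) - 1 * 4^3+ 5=-130094/2205 = -59.00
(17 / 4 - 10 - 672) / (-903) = 0.75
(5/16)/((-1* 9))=-5/144 = -0.03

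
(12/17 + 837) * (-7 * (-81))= 8074647/17 = 474979.24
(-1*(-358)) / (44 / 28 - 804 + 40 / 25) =-12530/28029 = -0.45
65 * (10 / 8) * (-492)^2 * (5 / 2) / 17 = 49169250/17 = 2892308.82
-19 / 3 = -6.33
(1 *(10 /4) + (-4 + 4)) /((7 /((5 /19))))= 25/266 = 0.09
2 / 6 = 1/3 = 0.33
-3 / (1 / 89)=-267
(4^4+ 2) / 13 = 258/13 = 19.85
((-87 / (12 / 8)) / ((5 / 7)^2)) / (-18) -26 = -4429/225 = -19.68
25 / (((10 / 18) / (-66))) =-2970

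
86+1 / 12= 1033/12 = 86.08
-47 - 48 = -95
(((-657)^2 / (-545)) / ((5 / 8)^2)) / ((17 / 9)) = -248629824/231625 = -1073.42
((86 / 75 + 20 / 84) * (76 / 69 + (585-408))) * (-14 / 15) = -230.19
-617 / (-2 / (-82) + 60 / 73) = -1846681/2533 = -729.05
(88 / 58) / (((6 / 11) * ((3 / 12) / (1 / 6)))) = 484/261 = 1.85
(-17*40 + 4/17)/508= -2889/2159 = -1.34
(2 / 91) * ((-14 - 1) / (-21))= 10/637 = 0.02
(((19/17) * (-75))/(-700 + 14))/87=475/338198 = 0.00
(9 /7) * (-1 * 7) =-9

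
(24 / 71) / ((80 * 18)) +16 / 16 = 4261/4260 = 1.00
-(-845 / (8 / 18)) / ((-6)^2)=845/16 = 52.81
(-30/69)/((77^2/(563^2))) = -23.24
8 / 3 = 2.67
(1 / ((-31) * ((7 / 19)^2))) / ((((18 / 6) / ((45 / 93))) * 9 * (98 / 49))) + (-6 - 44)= -42381905/847602 = -50.00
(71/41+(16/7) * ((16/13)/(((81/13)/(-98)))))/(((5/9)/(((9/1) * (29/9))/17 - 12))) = 4941755/6273 = 787.78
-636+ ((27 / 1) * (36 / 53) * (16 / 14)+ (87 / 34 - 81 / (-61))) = -470254689/769454 = -611.15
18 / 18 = 1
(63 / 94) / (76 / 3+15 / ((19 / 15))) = 3591/199186 = 0.02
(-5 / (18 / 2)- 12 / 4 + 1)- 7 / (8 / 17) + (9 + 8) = -31/72 = -0.43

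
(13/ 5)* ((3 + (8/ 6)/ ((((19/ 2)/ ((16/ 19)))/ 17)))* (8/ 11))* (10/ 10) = 112840/11913 = 9.47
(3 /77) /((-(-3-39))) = 1/1078 = 0.00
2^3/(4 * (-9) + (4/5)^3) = -0.23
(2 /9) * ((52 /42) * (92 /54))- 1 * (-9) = 48319/5103 = 9.47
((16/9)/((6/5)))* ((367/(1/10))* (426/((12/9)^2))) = 1302850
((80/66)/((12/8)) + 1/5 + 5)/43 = 2974/21285 = 0.14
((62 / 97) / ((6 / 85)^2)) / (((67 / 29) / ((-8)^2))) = 3553.52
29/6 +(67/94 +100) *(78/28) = 285.39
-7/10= -0.70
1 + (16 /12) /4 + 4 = 16/3 = 5.33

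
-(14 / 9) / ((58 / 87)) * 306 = -714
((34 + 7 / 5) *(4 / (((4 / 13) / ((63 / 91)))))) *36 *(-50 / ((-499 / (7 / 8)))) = 501795/499 = 1005.60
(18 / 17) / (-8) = -9/68 = -0.13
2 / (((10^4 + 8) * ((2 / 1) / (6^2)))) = 1/278 = 0.00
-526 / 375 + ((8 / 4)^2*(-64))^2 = 24575474/375 = 65534.60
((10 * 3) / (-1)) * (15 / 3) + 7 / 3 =-443/3 = -147.67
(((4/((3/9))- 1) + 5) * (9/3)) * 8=384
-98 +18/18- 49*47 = -2400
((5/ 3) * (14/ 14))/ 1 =5/3 = 1.67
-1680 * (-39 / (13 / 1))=5040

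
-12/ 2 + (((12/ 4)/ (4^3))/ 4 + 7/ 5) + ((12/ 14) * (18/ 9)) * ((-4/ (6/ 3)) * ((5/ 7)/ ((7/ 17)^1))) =-4625639/439040 = -10.54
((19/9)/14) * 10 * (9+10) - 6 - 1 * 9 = 860/63 = 13.65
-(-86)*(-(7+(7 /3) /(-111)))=-199864/333 = -600.19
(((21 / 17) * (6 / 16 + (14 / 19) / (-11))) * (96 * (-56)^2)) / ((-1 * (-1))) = 406990080/3553 = 114548.29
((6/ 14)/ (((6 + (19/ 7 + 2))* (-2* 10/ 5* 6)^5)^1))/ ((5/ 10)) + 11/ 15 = 0.73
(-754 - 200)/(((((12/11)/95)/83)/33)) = -455098545/2 = -227549272.50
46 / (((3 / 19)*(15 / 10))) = 1748/9 = 194.22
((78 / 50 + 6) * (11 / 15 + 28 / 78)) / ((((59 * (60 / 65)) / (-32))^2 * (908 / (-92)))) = -28531776/98773375 = -0.29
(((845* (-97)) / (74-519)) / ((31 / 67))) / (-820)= -1098331/2262380 = -0.49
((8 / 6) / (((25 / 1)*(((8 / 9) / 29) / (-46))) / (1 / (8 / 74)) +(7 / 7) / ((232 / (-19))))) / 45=-789728/2230815 = -0.35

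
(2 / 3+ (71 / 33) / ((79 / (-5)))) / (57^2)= 461/2823381 = 0.00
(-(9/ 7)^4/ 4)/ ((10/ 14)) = -6561/6860 = -0.96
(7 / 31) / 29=7/899 = 0.01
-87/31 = -2.81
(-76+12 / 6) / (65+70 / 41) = -3034/2735 = -1.11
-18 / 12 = -3/2 = -1.50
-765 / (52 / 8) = -117.69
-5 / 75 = -1/15 = -0.07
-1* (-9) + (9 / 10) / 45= 451/50 = 9.02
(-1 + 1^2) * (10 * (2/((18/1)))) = 0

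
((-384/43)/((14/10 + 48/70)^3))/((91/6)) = -14112000/217460503 = -0.06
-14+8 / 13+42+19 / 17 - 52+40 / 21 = -94501/4641 = -20.36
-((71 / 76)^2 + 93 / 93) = -10817/5776 = -1.87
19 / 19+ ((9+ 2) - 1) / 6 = 8/3 = 2.67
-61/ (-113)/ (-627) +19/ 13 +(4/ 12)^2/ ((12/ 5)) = 49968641/33158268 = 1.51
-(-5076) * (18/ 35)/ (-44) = -22842/385 = -59.33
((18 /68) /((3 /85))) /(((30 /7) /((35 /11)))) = 245/44 = 5.57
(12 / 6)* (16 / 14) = 16/7 = 2.29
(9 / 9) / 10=1/10 = 0.10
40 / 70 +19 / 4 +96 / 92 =4099/644 = 6.36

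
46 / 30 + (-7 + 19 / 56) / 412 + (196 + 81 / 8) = 71860801/346080 = 207.64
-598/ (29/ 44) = -26312/29 = -907.31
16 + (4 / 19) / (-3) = 908/57 = 15.93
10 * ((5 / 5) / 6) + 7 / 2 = 31/6 = 5.17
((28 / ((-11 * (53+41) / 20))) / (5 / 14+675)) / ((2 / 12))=-4704/977647 = 0.00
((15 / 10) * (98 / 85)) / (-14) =-21/170 = -0.12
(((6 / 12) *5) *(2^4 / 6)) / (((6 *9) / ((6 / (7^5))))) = 20/453789 = 0.00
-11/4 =-2.75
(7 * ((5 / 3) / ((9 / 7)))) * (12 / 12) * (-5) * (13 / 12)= -15925/324 = -49.15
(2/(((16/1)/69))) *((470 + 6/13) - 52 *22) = -151041/26 = -5809.27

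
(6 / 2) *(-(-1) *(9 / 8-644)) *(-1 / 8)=15429/64 = 241.08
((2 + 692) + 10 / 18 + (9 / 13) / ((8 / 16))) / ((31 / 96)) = 2605600/1209 = 2155.17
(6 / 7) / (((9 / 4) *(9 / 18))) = 16/21 = 0.76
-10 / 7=-1.43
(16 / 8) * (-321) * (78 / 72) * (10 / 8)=-6955/8 = -869.38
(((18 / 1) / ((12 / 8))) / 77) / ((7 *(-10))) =-6/2695 = 0.00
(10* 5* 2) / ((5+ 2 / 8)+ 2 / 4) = 400/23 = 17.39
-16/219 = -0.07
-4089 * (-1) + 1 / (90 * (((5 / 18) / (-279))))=101946/25 = 4077.84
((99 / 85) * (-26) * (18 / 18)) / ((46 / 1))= -1287/1955 = -0.66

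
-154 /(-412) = 77/206 = 0.37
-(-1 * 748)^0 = -1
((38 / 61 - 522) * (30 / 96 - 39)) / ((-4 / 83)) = -408498527/976 = -418543.57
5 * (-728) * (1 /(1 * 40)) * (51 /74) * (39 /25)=-180999/1850 = -97.84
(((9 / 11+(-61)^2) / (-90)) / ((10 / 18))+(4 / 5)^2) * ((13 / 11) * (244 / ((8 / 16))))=-128745136/3025 = -42560.38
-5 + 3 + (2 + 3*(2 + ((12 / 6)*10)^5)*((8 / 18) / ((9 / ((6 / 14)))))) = 12800008/63 = 203174.73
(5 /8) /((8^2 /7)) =35/512 = 0.07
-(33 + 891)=-924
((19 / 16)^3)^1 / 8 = 6859/32768 = 0.21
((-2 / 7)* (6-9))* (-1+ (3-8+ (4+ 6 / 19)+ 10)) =7.13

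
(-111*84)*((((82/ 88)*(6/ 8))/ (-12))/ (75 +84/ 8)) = 10619/1672 = 6.35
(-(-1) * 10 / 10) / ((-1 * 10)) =-1/10 = -0.10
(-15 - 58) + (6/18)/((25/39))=-1812/25 = -72.48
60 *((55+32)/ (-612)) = -145/17 = -8.53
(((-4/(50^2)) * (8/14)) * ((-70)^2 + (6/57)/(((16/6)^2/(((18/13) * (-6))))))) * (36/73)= -174278826/78885625 = -2.21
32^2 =1024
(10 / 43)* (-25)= -5.81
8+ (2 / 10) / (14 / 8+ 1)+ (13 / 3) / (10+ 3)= 1387/165 = 8.41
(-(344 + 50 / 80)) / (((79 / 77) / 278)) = -93380.29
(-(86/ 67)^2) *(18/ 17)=-133128/76313 = -1.74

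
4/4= 1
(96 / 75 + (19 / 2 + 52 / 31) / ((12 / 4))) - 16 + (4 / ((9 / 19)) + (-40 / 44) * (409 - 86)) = -45449759/153450 = -296.19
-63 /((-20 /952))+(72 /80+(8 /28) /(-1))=209959/70 = 2999.41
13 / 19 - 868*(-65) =1071993/19 = 56420.68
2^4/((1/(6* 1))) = 96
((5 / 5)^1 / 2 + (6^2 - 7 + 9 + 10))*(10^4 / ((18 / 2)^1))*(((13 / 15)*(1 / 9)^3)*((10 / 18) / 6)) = 5.93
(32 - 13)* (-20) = -380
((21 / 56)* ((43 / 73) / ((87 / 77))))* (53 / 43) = 4081/16936 = 0.24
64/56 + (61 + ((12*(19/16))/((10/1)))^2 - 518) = -5082857/11200 = -453.83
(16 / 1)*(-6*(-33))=3168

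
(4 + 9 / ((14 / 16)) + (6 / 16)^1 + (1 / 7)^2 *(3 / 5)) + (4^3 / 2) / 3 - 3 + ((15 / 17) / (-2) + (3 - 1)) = 23.90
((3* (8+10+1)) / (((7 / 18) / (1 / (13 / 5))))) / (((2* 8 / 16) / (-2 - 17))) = -97470/91 = -1071.10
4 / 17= 0.24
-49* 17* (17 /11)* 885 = -12532485/11 = -1139316.82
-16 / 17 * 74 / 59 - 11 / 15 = -28793/15045 = -1.91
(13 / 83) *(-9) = -117/83 = -1.41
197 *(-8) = -1576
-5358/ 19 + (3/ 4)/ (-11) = -12411/44 = -282.07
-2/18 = -1/9 = -0.11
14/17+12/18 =1.49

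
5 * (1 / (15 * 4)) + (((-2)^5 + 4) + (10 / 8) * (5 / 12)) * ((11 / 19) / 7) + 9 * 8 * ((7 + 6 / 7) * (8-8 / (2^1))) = 687243/304 = 2260.67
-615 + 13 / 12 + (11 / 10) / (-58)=-267062/435 = -613.94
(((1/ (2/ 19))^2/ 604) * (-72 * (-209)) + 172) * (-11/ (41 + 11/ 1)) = -8040835/15704 = -512.02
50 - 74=-24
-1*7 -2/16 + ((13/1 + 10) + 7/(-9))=1087/72 = 15.10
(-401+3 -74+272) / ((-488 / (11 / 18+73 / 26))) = 1.40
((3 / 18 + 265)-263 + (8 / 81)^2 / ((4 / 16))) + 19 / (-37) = 821573/485514 = 1.69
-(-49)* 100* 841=4120900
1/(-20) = -1/20 = -0.05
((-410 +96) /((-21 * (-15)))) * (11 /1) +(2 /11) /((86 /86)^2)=-10.78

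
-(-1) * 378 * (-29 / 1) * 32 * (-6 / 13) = 2104704/13 = 161900.31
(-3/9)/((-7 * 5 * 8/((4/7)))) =1/1470 = 0.00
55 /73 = 0.75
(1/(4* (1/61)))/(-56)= -61/224 = -0.27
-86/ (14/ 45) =-1935/7 = -276.43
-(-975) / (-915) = -65/61 = -1.07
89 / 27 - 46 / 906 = 13232/4077 = 3.25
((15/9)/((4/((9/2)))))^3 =3375/512 = 6.59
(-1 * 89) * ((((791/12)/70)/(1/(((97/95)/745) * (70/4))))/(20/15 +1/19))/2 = -6828703/9416800 = -0.73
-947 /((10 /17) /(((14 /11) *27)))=-3042711/55 = -55322.02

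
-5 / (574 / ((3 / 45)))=-1/1722 = 0.00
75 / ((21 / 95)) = 2375/7 = 339.29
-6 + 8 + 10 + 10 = 22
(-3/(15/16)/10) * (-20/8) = 4/5 = 0.80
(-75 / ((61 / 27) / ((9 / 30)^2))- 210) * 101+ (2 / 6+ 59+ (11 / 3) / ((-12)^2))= -565313629/26352 = -21452.40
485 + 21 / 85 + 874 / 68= 4981/10 = 498.10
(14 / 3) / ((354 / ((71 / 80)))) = 497/42480 = 0.01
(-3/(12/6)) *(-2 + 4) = -3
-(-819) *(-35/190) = -5733/38 = -150.87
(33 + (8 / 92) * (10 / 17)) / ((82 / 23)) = 12923/1394 = 9.27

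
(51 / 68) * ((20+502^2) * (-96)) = -18145728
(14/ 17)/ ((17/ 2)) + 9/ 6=923/578 = 1.60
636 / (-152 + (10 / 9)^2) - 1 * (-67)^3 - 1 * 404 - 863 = 914348409/3053 = 299491.78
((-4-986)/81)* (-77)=8470/9 = 941.11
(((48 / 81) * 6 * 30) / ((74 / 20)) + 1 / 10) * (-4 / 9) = -64222/4995 = -12.86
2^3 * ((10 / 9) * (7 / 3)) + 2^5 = 1424/27 = 52.74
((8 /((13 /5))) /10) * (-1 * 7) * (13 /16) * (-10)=35/2 = 17.50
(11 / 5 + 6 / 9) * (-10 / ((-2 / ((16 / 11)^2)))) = 11008/363 = 30.33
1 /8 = 0.12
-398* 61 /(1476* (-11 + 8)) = 12139/2214 = 5.48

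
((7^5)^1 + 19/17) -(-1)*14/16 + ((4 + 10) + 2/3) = 6864053/408 = 16823.66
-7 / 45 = -0.16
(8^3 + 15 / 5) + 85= 600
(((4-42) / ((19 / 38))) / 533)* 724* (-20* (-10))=-11004800/533 = -20646.90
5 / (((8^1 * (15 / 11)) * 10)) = 11/240 = 0.05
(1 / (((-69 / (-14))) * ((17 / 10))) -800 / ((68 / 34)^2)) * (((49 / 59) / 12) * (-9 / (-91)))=-1.37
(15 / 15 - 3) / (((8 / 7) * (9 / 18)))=-3.50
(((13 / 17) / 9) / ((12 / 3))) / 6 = 13/3672 = 0.00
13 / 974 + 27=26311/974 = 27.01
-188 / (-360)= 47/90 = 0.52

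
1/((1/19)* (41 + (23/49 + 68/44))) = 10241/23185 = 0.44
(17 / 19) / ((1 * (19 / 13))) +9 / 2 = 3691/722 = 5.11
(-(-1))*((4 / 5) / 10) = 2/25 = 0.08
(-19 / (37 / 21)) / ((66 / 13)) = -1729/814 = -2.12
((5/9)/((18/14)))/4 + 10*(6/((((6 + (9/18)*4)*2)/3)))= 920/81 = 11.36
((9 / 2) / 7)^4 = 6561/38416 = 0.17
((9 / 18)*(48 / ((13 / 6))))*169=1872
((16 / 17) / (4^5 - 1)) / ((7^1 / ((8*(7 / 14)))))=64/121737 = 0.00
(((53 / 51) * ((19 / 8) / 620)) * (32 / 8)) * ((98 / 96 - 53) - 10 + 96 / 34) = -48608897/51603840 = -0.94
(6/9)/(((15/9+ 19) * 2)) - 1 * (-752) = 752.02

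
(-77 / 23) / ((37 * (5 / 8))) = -616/4255 = -0.14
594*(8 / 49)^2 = 38016/2401 = 15.83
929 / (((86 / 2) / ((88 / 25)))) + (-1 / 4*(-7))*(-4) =69.05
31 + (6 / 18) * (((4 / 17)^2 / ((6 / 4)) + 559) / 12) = 1452257/31212 = 46.53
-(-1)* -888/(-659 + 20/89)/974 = 39516/28553297 = 0.00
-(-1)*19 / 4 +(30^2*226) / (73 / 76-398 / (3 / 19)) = -174585433/2297972 = -75.97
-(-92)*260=23920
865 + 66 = 931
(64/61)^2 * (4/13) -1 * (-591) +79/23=661732488/1112579 = 594.77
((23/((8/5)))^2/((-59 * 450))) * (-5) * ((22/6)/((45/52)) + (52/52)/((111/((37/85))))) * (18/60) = 5148757/103991040 = 0.05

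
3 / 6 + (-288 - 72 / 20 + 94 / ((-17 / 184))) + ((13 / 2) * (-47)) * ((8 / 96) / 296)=-790183679/603840 = -1308.60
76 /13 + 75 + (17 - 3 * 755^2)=-22229703/13 = -1709977.15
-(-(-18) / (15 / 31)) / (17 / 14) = -2604/85 = -30.64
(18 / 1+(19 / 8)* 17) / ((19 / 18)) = 55.30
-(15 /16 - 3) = 33/16 = 2.06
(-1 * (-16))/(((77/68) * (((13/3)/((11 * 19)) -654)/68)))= -1.47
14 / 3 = 4.67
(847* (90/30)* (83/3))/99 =6391/9 = 710.11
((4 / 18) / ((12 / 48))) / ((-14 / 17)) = -68/63 = -1.08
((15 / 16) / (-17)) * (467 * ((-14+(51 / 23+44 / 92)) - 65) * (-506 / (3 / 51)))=-135231525/8 = -16903940.62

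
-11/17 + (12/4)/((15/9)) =98/85 = 1.15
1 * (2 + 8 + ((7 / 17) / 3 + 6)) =16.14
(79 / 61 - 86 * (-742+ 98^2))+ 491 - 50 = -46463072/61 = -761689.70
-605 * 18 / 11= -990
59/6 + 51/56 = 1805/168 = 10.74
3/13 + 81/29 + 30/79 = 101370/29783 = 3.40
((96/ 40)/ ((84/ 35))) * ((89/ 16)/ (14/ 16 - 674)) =-89/10770 = -0.01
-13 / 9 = -1.44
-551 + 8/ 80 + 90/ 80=-21991/40 = -549.78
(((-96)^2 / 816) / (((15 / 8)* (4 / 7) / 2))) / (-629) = -1792/53465 = -0.03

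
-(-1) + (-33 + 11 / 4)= -117/4 = -29.25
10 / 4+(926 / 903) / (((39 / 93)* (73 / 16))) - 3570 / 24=-499476811/3427788 = -145.71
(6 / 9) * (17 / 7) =34/21 = 1.62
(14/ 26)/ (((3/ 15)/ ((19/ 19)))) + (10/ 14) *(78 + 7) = 5770/91 = 63.41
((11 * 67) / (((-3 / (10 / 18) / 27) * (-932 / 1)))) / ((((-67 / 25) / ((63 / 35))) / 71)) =-175725/932 = -188.55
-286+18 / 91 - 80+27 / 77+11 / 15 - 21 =-5791559/15015 = -385.72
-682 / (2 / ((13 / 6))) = -738.83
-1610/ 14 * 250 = -28750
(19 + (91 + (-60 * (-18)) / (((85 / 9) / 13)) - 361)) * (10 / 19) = 210050/323 = 650.31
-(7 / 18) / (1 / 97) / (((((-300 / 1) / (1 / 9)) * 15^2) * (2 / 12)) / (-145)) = -19691/364500 = -0.05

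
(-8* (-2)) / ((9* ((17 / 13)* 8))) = 26/153 = 0.17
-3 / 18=-1/6 = -0.17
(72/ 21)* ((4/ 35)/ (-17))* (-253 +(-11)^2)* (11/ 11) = 12672/4165 = 3.04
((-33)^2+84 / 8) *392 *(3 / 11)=1293012/11 = 117546.55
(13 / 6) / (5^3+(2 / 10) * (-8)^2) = 5/318 = 0.02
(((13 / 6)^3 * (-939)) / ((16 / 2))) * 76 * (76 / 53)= -248245621/1908 = -130107.77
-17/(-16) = 17/16 = 1.06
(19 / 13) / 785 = 19/10205 = 0.00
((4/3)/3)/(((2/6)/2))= 8/3 = 2.67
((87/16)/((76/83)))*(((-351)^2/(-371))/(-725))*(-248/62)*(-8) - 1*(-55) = 50061799/352450 = 142.04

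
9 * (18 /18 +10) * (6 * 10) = 5940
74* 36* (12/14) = 15984/7 = 2283.43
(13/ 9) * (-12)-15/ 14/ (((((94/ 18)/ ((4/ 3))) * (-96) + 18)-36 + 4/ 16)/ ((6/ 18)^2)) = -17.33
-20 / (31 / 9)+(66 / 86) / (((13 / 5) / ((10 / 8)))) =-376905/69316 = -5.44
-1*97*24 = -2328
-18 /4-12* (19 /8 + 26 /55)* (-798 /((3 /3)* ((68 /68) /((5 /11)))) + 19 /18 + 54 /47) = 840462167/68244 = 12315.55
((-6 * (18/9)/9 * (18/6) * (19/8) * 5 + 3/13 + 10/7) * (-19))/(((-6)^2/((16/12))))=5871/182 = 32.26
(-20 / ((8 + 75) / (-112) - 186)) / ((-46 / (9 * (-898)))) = 1810368/96209 = 18.82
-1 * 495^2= -245025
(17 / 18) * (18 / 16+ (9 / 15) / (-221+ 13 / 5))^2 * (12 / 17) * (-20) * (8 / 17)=-7.90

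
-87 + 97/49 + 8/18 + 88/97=-3579098/42777 = -83.67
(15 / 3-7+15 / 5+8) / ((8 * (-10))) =-9/80 = -0.11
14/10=7/5 = 1.40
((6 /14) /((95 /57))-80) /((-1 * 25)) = 2791/875 = 3.19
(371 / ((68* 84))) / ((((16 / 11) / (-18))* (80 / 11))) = -19239/174080 = -0.11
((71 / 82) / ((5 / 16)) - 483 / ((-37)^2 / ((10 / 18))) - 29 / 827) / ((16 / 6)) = 884156981/928373660 = 0.95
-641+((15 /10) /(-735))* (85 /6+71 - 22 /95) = -179079713/279300 = -641.17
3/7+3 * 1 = 24/7 = 3.43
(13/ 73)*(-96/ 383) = -1248/27959 = -0.04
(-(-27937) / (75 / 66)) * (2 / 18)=614614/225 = 2731.62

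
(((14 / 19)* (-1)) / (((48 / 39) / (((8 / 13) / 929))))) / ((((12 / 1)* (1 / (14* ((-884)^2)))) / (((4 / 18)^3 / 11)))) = -0.36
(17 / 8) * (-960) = -2040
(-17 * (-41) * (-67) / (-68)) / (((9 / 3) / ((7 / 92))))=19229/1104 = 17.42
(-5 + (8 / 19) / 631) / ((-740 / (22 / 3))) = 219769/4435930 = 0.05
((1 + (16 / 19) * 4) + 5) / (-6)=-89/57 = -1.56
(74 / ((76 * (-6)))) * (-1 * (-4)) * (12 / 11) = -148/209 = -0.71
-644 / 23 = -28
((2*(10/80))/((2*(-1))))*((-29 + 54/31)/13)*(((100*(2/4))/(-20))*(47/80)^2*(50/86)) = -717925/5459968 = -0.13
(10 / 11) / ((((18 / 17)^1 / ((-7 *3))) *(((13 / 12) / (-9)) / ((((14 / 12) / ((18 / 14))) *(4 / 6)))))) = 116620/1287 = 90.61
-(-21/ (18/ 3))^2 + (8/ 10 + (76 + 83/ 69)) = 90739/1380 = 65.75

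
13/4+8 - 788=-3107/4 = -776.75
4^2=16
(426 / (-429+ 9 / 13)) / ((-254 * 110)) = 923/25928320 = 0.00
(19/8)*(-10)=-95/4 = -23.75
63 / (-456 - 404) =-63/860 = -0.07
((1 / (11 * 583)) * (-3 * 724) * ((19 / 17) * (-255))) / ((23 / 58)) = 35903160/147499 = 243.41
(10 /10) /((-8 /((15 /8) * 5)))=-75/64 = -1.17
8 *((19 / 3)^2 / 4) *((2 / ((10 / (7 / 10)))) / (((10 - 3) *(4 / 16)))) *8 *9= 11552/25 = 462.08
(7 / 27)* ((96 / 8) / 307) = 28/2763 = 0.01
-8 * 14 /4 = -28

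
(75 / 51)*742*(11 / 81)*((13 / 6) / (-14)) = -189475/8262 = -22.93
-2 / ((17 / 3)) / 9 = -2/51 = -0.04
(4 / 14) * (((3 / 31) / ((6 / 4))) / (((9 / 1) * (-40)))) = -1/19530 = 0.00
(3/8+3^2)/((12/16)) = 12.50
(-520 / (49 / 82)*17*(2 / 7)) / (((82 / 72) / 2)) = -2545920/343 = -7422.51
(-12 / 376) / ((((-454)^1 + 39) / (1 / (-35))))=-3/1365350 = 0.00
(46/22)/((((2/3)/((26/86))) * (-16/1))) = -897/15136 = -0.06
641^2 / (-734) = -410881/734 = -559.78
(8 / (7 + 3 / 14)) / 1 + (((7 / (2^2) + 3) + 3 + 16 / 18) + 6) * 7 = 376621/3636 = 103.58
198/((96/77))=2541/16 = 158.81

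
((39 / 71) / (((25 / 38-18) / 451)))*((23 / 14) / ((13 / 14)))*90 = -106426980/46789 = -2274.62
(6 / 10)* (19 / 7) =57/35 = 1.63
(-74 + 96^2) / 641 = 9142/641 = 14.26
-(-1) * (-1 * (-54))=54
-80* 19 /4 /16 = -95/4 = -23.75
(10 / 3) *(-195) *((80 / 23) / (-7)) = 52000/161 = 322.98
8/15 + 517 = 7763/15 = 517.53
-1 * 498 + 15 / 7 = -3471/7 = -495.86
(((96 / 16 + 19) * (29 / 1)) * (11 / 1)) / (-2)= -7975/2 = -3987.50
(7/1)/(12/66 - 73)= -77/801 = -0.10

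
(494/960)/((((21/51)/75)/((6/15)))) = 4199/112 = 37.49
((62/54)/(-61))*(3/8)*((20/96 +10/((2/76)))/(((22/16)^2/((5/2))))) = -1414375/398574 = -3.55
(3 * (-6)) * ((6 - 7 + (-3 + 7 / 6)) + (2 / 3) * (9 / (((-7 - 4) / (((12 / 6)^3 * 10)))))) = 9201/11 = 836.45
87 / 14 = 6.21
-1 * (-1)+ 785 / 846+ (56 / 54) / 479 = 2346379/1215702 = 1.93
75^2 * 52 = 292500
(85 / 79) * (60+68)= 10880/79 = 137.72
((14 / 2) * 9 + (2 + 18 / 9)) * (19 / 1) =1273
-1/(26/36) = -18/13 = -1.38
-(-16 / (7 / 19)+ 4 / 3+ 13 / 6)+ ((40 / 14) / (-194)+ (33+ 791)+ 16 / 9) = 10580483/12222 = 865.69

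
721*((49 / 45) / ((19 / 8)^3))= 18088448/308655 = 58.60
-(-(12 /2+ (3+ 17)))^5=11881376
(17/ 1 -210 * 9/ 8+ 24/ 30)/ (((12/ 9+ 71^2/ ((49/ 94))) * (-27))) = 214081/255916440 = 0.00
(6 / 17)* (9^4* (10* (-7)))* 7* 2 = -38578680/17 = -2269334.12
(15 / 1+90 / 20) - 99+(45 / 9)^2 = -109/2 = -54.50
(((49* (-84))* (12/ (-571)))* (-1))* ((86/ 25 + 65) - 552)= 597099888/14275 = 41828.36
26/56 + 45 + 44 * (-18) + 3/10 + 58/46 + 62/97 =-232485803/312340 = -744.34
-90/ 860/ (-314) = 9/27004 = 0.00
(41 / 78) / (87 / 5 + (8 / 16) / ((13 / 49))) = 205/7521 = 0.03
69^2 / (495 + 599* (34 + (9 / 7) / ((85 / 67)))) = 2832795/12773492 = 0.22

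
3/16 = 0.19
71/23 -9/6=73/46 = 1.59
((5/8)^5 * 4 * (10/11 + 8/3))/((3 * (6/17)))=1.29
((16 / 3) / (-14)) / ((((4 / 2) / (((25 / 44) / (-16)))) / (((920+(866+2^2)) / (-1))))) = -22375/1848 = -12.11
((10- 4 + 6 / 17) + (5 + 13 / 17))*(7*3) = 254.47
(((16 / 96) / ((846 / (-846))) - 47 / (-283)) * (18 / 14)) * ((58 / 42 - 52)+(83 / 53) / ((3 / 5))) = 26717/734951 = 0.04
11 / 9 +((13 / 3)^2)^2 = 28660/81 = 353.83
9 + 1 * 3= 12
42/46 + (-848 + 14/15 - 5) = -293648/345 = -851.15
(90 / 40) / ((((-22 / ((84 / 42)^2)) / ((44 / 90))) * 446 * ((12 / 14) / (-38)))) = 133/6690 = 0.02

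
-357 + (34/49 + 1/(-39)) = -680950/1911 = -356.33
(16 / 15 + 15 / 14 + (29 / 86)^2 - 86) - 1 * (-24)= -46399253/776580 = -59.75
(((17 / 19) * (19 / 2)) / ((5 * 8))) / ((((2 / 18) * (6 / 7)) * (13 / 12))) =2.06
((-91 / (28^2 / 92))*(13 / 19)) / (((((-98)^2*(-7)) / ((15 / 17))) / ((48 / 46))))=7605/76001254 = 0.00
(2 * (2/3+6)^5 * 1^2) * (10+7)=108800000/243 = 447736.63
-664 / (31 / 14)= -9296/31 = -299.87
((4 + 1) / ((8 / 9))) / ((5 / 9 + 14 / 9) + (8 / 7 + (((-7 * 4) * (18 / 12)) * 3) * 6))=-2835/379384 = -0.01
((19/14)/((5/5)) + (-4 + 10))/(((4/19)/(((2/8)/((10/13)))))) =25441/2240 = 11.36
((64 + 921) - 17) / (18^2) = 242/81 = 2.99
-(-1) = 1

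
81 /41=1.98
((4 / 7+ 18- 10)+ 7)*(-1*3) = -327/7 = -46.71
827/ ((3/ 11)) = 9097/3 = 3032.33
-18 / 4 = -9/2 = -4.50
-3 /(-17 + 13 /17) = 17/92 = 0.18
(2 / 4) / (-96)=-0.01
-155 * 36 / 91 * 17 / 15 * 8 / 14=-25296/637 = -39.71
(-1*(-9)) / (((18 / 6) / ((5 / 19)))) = 15/19 = 0.79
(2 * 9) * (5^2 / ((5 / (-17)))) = -1530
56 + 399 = 455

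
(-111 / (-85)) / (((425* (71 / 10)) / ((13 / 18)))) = 481/1538925 = 0.00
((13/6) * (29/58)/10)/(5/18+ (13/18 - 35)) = -13/4080 = 0.00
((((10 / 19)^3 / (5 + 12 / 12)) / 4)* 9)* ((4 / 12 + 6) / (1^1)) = 125/361 = 0.35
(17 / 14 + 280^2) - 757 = 1087019/14 = 77644.21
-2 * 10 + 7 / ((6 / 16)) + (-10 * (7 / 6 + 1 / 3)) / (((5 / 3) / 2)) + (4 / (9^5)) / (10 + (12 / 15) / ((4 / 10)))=-3424841/177147 = -19.33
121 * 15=1815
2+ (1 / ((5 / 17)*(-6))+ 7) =253/30 = 8.43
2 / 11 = 0.18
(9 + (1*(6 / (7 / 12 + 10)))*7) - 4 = 1139/127 = 8.97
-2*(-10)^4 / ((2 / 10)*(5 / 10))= -200000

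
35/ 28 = 5/4 = 1.25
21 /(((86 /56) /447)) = 262836/43 = 6112.47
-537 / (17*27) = -1.17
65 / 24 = 2.71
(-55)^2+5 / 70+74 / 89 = 3770275/1246 = 3025.90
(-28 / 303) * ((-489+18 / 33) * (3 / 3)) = 45.14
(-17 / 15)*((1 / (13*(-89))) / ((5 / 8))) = 136/86775 = 0.00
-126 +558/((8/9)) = 2007/4 = 501.75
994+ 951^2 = 905395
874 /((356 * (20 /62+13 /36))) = 3.59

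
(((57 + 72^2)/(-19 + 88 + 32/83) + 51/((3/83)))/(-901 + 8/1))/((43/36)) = -308194272/221139841 = -1.39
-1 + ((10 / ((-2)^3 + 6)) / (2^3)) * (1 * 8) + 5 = -1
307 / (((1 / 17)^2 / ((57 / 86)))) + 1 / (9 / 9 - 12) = 55629235/946 = 58804.69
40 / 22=20/11 = 1.82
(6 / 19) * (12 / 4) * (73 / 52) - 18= -16.67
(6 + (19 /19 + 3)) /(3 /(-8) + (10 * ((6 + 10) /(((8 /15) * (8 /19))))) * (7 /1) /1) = 80/39897 = 0.00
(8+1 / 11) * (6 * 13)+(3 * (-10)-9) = 6513/11 = 592.09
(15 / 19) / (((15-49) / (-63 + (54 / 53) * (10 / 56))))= 699165/479332 = 1.46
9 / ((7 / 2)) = 18/7 = 2.57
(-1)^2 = 1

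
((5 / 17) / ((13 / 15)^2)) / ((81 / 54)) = 750/2873 = 0.26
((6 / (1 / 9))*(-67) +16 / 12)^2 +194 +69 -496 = 117720403/9 = 13080044.78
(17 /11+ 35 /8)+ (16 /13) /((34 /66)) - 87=-1530371/19448 = -78.69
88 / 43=2.05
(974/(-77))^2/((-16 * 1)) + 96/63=-603091/71148 = -8.48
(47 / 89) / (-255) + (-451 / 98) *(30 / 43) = -153630704/47818365 = -3.21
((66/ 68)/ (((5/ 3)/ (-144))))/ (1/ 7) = -587.01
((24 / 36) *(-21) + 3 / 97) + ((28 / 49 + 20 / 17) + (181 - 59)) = 109.78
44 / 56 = 11/14 = 0.79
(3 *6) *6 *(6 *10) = 6480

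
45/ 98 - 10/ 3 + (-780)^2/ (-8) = -22359545/294 = -76052.87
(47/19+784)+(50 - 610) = 4303/19 = 226.47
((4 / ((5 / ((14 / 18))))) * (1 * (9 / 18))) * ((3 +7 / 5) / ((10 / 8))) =1232/1125 = 1.10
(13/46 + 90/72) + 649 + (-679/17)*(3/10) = 4993463/7820 = 638.55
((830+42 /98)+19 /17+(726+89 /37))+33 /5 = 34487634/22015 = 1566.55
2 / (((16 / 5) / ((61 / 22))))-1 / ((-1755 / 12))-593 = -60876151/102960 = -591.26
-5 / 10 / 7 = -1/14 = -0.07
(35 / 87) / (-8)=-35/696 = -0.05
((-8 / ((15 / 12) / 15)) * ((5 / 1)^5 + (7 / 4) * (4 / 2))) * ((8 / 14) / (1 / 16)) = -19221504/7 = -2745929.14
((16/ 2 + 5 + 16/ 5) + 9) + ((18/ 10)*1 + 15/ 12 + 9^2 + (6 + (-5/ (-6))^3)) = 25019/216 = 115.83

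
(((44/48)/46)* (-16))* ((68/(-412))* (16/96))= 187/21321 = 0.01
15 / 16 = 0.94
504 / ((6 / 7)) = 588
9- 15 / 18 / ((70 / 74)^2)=11861/1470 = 8.07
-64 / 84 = -16/21 = -0.76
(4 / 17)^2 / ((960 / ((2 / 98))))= 1/849660 = 0.00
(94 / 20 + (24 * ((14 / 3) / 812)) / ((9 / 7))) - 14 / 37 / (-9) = 468299/96570 = 4.85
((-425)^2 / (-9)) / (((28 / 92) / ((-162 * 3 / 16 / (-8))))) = -112168125/448 = -250375.28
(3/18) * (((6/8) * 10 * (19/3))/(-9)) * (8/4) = -95/54 = -1.76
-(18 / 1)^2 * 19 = -6156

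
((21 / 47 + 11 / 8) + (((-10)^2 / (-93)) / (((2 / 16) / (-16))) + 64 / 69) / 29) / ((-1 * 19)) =-153931619/443149464 = -0.35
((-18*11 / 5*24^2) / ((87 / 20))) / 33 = -158.90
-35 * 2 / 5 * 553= -7742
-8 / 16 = -0.50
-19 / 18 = -1.06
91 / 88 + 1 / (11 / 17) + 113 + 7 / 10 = 51163/440 = 116.28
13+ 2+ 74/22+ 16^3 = 45258/11 = 4114.36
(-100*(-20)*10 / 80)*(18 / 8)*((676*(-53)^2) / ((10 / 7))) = 747685575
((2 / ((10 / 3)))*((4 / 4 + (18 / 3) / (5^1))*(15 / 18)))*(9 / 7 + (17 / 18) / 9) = 17347/11340 = 1.53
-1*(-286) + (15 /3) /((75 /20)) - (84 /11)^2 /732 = 6360658/22143 = 287.25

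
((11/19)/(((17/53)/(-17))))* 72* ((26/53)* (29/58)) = -10296/19 = -541.89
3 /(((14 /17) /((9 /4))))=459/56 = 8.20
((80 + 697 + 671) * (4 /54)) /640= 181/1080 = 0.17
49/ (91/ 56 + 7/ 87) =34104/1187 = 28.73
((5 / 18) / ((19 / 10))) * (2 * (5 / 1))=250/171 = 1.46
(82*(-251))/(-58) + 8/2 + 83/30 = 314617/870 = 361.63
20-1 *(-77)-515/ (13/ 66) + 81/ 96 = -1046977/416 = -2516.77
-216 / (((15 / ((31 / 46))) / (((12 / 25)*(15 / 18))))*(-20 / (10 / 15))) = 372/2875 = 0.13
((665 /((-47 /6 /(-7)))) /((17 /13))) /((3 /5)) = 605150/799 = 757.38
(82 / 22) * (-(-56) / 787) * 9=20664/8657 = 2.39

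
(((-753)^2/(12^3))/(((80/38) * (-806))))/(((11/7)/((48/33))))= -8379133/46812480 = -0.18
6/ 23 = 0.26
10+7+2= 19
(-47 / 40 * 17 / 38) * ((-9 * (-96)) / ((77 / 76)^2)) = -13116384/29645 = -442.45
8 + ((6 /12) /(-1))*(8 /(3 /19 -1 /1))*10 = 111/2 = 55.50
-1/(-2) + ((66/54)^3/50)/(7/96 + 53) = 30994717/61904250 = 0.50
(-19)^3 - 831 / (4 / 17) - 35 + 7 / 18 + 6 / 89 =-33402641/3204 = -10425.29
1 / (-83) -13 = -13.01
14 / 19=0.74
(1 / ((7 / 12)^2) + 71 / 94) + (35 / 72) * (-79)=-5755255/165816 = -34.71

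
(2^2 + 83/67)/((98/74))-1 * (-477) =1578978/3283 = 480.96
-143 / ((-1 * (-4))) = -143/4 = -35.75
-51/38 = -1.34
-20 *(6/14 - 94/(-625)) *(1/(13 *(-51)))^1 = 596/34125 = 0.02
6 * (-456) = -2736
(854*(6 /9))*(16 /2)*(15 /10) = 6832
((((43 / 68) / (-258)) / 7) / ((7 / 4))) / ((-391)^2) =-1/764099238 = 0.00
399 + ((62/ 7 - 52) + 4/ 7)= 2495/7 = 356.43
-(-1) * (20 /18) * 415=4150/9 = 461.11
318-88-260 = -30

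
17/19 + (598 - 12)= 11151/19 = 586.89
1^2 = 1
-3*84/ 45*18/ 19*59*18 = -535248/95 = -5634.19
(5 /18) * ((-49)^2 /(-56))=-1715/144 = -11.91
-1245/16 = -77.81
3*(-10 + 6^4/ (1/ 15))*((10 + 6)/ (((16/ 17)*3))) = 330310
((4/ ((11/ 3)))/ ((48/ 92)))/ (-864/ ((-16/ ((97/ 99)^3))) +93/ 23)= 1728243/45325099 = 0.04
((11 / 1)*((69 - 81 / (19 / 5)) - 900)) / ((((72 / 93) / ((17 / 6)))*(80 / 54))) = -23160.35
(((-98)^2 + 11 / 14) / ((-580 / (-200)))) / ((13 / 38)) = 25548730/2639 = 9681.22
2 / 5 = 0.40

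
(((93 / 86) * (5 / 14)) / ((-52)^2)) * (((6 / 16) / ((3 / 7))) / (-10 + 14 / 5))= -775/44648448 = 0.00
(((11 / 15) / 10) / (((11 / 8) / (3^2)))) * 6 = 2.88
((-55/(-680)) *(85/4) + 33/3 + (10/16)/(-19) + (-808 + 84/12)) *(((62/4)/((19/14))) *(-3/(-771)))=-104007015/2968864 = -35.03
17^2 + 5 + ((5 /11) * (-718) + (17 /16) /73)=-32.35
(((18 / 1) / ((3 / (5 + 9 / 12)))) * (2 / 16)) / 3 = 23/16 = 1.44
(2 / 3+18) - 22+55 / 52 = -2.28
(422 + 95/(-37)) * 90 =1396710/37 = 37748.92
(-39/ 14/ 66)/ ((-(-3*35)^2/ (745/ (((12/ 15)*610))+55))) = 7969/36824480 = 0.00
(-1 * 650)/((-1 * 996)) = 325/498 = 0.65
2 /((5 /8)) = 16/5 = 3.20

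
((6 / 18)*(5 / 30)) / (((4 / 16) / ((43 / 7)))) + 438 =27680/63 = 439.37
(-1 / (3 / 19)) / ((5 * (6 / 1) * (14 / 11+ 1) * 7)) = -209/15750 = -0.01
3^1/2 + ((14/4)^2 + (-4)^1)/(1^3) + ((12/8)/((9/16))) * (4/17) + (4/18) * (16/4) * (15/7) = 17539/1428 = 12.28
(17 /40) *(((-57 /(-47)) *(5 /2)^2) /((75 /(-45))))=-2907/1504 = -1.93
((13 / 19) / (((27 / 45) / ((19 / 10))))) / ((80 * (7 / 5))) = 13/672 = 0.02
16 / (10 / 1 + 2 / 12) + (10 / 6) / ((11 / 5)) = 4693/2013 = 2.33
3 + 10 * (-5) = -47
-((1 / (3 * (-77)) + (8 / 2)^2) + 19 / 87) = -36206/2233 = -16.21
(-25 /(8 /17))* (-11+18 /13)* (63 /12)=1115625/416 = 2681.79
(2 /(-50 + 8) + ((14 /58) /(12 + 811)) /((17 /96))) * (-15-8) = 9007421/8520519 = 1.06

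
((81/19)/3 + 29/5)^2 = 470596/9025 = 52.14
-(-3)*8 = 24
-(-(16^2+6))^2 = -68644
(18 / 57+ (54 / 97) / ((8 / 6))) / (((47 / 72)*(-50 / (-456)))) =1167696/113975 = 10.25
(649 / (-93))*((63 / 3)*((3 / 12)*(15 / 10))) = -13629/248 = -54.96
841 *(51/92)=42891/92 = 466.21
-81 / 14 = -5.79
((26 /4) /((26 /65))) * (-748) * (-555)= 6746025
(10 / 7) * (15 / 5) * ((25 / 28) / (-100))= -15/392 = -0.04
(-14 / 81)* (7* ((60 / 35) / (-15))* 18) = 112/45 = 2.49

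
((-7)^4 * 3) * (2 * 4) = 57624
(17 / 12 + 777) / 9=9341/108 = 86.49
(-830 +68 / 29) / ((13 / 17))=-1082.32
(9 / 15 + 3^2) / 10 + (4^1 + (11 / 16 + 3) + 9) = 7059/400 = 17.65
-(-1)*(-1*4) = -4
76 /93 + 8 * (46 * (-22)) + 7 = -752201/93 = -8088.18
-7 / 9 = -0.78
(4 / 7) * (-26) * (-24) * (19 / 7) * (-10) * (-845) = 400732800/49 = 8178220.41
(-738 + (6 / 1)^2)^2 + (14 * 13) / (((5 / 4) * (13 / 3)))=2464188/5 = 492837.60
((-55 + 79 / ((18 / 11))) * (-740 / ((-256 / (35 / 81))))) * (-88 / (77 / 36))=111925/324 = 345.45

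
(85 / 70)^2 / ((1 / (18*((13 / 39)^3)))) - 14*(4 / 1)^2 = -65567/294 = -223.02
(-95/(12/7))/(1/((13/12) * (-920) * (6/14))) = 142025/6 = 23670.83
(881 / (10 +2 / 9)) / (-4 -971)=-2643/29900 = -0.09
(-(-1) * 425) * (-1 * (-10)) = 4250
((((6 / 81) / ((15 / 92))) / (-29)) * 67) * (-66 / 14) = 135608/27405 = 4.95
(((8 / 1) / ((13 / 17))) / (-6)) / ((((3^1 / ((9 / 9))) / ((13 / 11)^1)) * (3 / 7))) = -476/297 = -1.60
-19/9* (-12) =76/3 = 25.33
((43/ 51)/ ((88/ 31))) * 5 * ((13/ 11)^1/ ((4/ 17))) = 86645/11616 = 7.46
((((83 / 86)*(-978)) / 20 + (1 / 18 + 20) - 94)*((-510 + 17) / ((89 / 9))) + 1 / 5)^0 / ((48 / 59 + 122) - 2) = 59/7128 = 0.01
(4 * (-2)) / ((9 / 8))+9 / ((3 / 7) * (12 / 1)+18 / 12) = -1606/279 = -5.76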